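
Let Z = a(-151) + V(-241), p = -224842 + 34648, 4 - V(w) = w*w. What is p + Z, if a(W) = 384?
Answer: -247887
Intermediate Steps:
V(w) = 4 - w² (V(w) = 4 - w*w = 4 - w²)
p = -190194
Z = -57693 (Z = 384 + (4 - 1*(-241)²) = 384 + (4 - 1*58081) = 384 + (4 - 58081) = 384 - 58077 = -57693)
p + Z = -190194 - 57693 = -247887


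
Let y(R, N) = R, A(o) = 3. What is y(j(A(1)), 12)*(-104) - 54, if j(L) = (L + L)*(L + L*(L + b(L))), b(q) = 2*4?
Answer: -22518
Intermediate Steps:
b(q) = 8
j(L) = 2*L*(L + L*(8 + L)) (j(L) = (L + L)*(L + L*(L + 8)) = (2*L)*(L + L*(8 + L)) = 2*L*(L + L*(8 + L)))
y(j(A(1)), 12)*(-104) - 54 = (2*3**2*(9 + 3))*(-104) - 54 = (2*9*12)*(-104) - 54 = 216*(-104) - 54 = -22464 - 54 = -22518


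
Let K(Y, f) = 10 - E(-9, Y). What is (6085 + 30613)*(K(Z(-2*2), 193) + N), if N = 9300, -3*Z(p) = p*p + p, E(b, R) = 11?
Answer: 341254702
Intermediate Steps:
Z(p) = -p/3 - p**2/3 (Z(p) = -(p*p + p)/3 = -(p**2 + p)/3 = -(p + p**2)/3 = -p/3 - p**2/3)
K(Y, f) = -1 (K(Y, f) = 10 - 1*11 = 10 - 11 = -1)
(6085 + 30613)*(K(Z(-2*2), 193) + N) = (6085 + 30613)*(-1 + 9300) = 36698*9299 = 341254702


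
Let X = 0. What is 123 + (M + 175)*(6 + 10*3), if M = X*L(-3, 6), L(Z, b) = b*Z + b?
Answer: 6423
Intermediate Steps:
L(Z, b) = b + Z*b (L(Z, b) = Z*b + b = b + Z*b)
M = 0 (M = 0*(6*(1 - 3)) = 0*(6*(-2)) = 0*(-12) = 0)
123 + (M + 175)*(6 + 10*3) = 123 + (0 + 175)*(6 + 10*3) = 123 + 175*(6 + 30) = 123 + 175*36 = 123 + 6300 = 6423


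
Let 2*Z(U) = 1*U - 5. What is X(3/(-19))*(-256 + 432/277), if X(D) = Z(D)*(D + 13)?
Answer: 842658880/99997 ≈ 8426.8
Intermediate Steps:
Z(U) = -5/2 + U/2 (Z(U) = (1*U - 5)/2 = (U - 5)/2 = (-5 + U)/2 = -5/2 + U/2)
X(D) = (13 + D)*(-5/2 + D/2) (X(D) = (-5/2 + D/2)*(D + 13) = (-5/2 + D/2)*(13 + D) = (13 + D)*(-5/2 + D/2))
X(3/(-19))*(-256 + 432/277) = ((-5 + 3/(-19))*(13 + 3/(-19))/2)*(-256 + 432/277) = ((-5 + 3*(-1/19))*(13 + 3*(-1/19))/2)*(-256 + 432*(1/277)) = ((-5 - 3/19)*(13 - 3/19)/2)*(-256 + 432/277) = ((½)*(-98/19)*(244/19))*(-70480/277) = -11956/361*(-70480/277) = 842658880/99997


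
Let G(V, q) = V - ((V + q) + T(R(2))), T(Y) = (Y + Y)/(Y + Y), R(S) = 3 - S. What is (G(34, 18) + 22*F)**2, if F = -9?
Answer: 47089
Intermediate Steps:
T(Y) = 1 (T(Y) = (2*Y)/((2*Y)) = (2*Y)*(1/(2*Y)) = 1)
G(V, q) = -1 - q (G(V, q) = V - ((V + q) + 1) = V - (1 + V + q) = V + (-1 - V - q) = -1 - q)
(G(34, 18) + 22*F)**2 = ((-1 - 1*18) + 22*(-9))**2 = ((-1 - 18) - 198)**2 = (-19 - 198)**2 = (-217)**2 = 47089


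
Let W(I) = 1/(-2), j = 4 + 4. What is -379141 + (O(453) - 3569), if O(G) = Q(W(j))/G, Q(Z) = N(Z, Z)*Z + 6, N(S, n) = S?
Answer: -693470495/1812 ≈ -3.8271e+5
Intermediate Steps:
j = 8
W(I) = -1/2 (W(I) = 1*(-1/2) = -1/2)
Q(Z) = 6 + Z**2 (Q(Z) = Z*Z + 6 = Z**2 + 6 = 6 + Z**2)
O(G) = 25/(4*G) (O(G) = (6 + (-1/2)**2)/G = (6 + 1/4)/G = 25/(4*G))
-379141 + (O(453) - 3569) = -379141 + ((25/4)/453 - 3569) = -379141 + ((25/4)*(1/453) - 3569) = -379141 + (25/1812 - 3569) = -379141 - 6467003/1812 = -693470495/1812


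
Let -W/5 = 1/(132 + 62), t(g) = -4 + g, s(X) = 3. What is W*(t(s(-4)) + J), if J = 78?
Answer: -385/194 ≈ -1.9845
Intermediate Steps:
W = -5/194 (W = -5/(132 + 62) = -5/194 ≈ -0.025773)
W*(t(s(-4)) + J) = -5*((-4 + 3) + 78)/194 = -5*(-1 + 78)/194 = -5/194*77 = -385/194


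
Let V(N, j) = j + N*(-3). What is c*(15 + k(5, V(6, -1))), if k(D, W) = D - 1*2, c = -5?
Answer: -90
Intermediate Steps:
V(N, j) = j - 3*N
k(D, W) = -2 + D (k(D, W) = D - 2 = -2 + D)
c*(15 + k(5, V(6, -1))) = -5*(15 + (-2 + 5)) = -5*(15 + 3) = -5*18 = -90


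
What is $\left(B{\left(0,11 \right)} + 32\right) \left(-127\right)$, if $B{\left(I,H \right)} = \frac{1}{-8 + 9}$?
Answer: $-4191$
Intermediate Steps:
$B{\left(I,H \right)} = 1$ ($B{\left(I,H \right)} = 1^{-1} = 1$)
$\left(B{\left(0,11 \right)} + 32\right) \left(-127\right) = \left(1 + 32\right) \left(-127\right) = 33 \left(-127\right) = -4191$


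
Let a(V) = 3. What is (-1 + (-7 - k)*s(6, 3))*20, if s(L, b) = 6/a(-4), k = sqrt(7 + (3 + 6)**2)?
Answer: -300 - 80*sqrt(22) ≈ -675.23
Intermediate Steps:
k = 2*sqrt(22) (k = sqrt(7 + 9**2) = sqrt(7 + 81) = sqrt(88) = 2*sqrt(22) ≈ 9.3808)
s(L, b) = 2 (s(L, b) = 6/3 = 6*(1/3) = 2)
(-1 + (-7 - k)*s(6, 3))*20 = (-1 + (-7 - 2*sqrt(22))*2)*20 = (-1 + (-14 - 4*sqrt(22)))*20 = (-15 - 4*sqrt(22))*20 = -300 - 80*sqrt(22)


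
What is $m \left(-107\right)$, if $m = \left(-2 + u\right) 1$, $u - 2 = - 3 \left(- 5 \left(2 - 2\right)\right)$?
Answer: $0$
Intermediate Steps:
$u = 2$ ($u = 2 - 3 \left(- 5 \left(2 - 2\right)\right) = 2 - 3 \left(\left(-5\right) 0\right) = 2 - 0 = 2 + 0 = 2$)
$m = 0$ ($m = \left(-2 + 2\right) 1 = 0 \cdot 1 = 0$)
$m \left(-107\right) = 0 \left(-107\right) = 0$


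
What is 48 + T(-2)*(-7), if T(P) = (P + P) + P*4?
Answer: 132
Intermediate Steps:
T(P) = 6*P (T(P) = 2*P + 4*P = 6*P)
48 + T(-2)*(-7) = 48 + (6*(-2))*(-7) = 48 - 12*(-7) = 48 + 84 = 132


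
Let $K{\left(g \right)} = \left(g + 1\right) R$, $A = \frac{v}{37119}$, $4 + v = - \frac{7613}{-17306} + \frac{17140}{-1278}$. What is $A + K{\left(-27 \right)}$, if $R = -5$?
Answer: $\frac{53362436379131}{410481723546} \approx 130.0$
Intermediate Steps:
$v = - \frac{187681849}{11058534}$ ($v = -4 + \left(- \frac{7613}{-17306} + \frac{17140}{-1278}\right) = -4 + \left(\left(-7613\right) \left(- \frac{1}{17306}\right) + 17140 \left(- \frac{1}{1278}\right)\right) = -4 + \left(\frac{7613}{17306} - \frac{8570}{639}\right) = -4 - \frac{143447713}{11058534} = - \frac{187681849}{11058534} \approx -16.972$)
$A = - \frac{187681849}{410481723546}$ ($A = - \frac{187681849}{11058534 \cdot 37119} = \left(- \frac{187681849}{11058534}\right) \frac{1}{37119} = - \frac{187681849}{410481723546} \approx -0.00045722$)
$K{\left(g \right)} = -5 - 5 g$ ($K{\left(g \right)} = \left(g + 1\right) \left(-5\right) = \left(1 + g\right) \left(-5\right) = -5 - 5 g$)
$A + K{\left(-27 \right)} = - \frac{187681849}{410481723546} - -130 = - \frac{187681849}{410481723546} + \left(-5 + 135\right) = - \frac{187681849}{410481723546} + 130 = \frac{53362436379131}{410481723546}$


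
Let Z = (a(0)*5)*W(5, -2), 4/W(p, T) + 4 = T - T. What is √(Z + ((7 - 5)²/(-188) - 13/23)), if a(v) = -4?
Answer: √22685866/1081 ≈ 4.4061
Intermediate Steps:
W(p, T) = -1 (W(p, T) = 4/(-4 + (T - T)) = 4/(-4 + 0) = 4/(-4) = 4*(-¼) = -1)
Z = 20 (Z = -4*5*(-1) = -20*(-1) = 20)
√(Z + ((7 - 5)²/(-188) - 13/23)) = √(20 + ((7 - 5)²/(-188) - 13/23)) = √(20 + (2²*(-1/188) - 13*1/23)) = √(20 + (4*(-1/188) - 13/23)) = √(20 + (-1/47 - 13/23)) = √(20 - 634/1081) = √(20986/1081) = √22685866/1081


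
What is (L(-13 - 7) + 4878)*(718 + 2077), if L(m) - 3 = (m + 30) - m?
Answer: 13726245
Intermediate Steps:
L(m) = 33 (L(m) = 3 + ((m + 30) - m) = 3 + ((30 + m) - m) = 3 + 30 = 33)
(L(-13 - 7) + 4878)*(718 + 2077) = (33 + 4878)*(718 + 2077) = 4911*2795 = 13726245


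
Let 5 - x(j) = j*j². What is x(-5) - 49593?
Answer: -49463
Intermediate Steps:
x(j) = 5 - j³ (x(j) = 5 - j*j² = 5 - j³)
x(-5) - 49593 = (5 - 1*(-5)³) - 49593 = (5 - 1*(-125)) - 49593 = (5 + 125) - 49593 = 130 - 49593 = -49463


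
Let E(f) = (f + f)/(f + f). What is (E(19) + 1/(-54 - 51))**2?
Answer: 10816/11025 ≈ 0.98104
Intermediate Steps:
E(f) = 1 (E(f) = (2*f)/((2*f)) = (2*f)*(1/(2*f)) = 1)
(E(19) + 1/(-54 - 51))**2 = (1 + 1/(-54 - 51))**2 = (1 + 1/(-105))**2 = (1 - 1/105)**2 = (104/105)**2 = 10816/11025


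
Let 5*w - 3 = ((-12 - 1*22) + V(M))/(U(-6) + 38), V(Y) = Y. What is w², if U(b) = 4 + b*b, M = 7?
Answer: 4761/16900 ≈ 0.28172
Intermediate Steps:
U(b) = 4 + b²
w = 69/130 (w = ⅗ + (((-12 - 1*22) + 7)/((4 + (-6)²) + 38))/5 = ⅗ + (((-12 - 22) + 7)/((4 + 36) + 38))/5 = ⅗ + ((-34 + 7)/(40 + 38))/5 = ⅗ + (-27/78)/5 = ⅗ + (-27*1/78)/5 = ⅗ + (⅕)*(-9/26) = ⅗ - 9/130 = 69/130 ≈ 0.53077)
w² = (69/130)² = 4761/16900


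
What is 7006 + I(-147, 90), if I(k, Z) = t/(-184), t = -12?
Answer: 322279/46 ≈ 7006.1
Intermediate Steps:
I(k, Z) = 3/46 (I(k, Z) = -12/(-184) = -12*(-1/184) = 3/46)
7006 + I(-147, 90) = 7006 + 3/46 = 322279/46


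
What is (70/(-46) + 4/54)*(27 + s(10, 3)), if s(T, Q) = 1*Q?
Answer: -8990/207 ≈ -43.430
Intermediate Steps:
s(T, Q) = Q
(70/(-46) + 4/54)*(27 + s(10, 3)) = (70/(-46) + 4/54)*(27 + 3) = (70*(-1/46) + 4*(1/54))*30 = (-35/23 + 2/27)*30 = -899/621*30 = -8990/207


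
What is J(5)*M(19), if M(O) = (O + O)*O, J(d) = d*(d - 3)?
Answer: 7220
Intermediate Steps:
J(d) = d*(-3 + d)
M(O) = 2*O**2 (M(O) = (2*O)*O = 2*O**2)
J(5)*M(19) = (5*(-3 + 5))*(2*19**2) = (5*2)*(2*361) = 10*722 = 7220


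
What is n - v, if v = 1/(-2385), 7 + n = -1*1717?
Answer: -4111739/2385 ≈ -1724.0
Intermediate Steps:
n = -1724 (n = -7 - 1*1717 = -7 - 1717 = -1724)
v = -1/2385 ≈ -0.00041929
n - v = -1724 - 1*(-1/2385) = -1724 + 1/2385 = -4111739/2385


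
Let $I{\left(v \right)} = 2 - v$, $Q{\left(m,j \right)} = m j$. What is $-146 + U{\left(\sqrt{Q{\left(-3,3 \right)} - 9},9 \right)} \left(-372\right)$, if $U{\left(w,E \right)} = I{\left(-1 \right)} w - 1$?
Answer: $226 - 3348 i \sqrt{2} \approx 226.0 - 4734.8 i$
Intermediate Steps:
$Q{\left(m,j \right)} = j m$
$U{\left(w,E \right)} = -1 + 3 w$ ($U{\left(w,E \right)} = \left(2 - -1\right) w - 1 = \left(2 + 1\right) w - 1 = 3 w - 1 = -1 + 3 w$)
$-146 + U{\left(\sqrt{Q{\left(-3,3 \right)} - 9},9 \right)} \left(-372\right) = -146 + \left(-1 + 3 \sqrt{3 \left(-3\right) - 9}\right) \left(-372\right) = -146 + \left(-1 + 3 \sqrt{-9 - 9}\right) \left(-372\right) = -146 + \left(-1 + 3 \sqrt{-18}\right) \left(-372\right) = -146 + \left(-1 + 3 \cdot 3 i \sqrt{2}\right) \left(-372\right) = -146 + \left(-1 + 9 i \sqrt{2}\right) \left(-372\right) = -146 + \left(372 - 3348 i \sqrt{2}\right) = 226 - 3348 i \sqrt{2}$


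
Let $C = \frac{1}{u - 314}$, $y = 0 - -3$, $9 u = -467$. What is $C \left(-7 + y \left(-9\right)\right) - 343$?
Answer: $- \frac{1129193}{3293} \approx -342.91$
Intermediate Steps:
$u = - \frac{467}{9}$ ($u = \frac{1}{9} \left(-467\right) = - \frac{467}{9} \approx -51.889$)
$y = 3$ ($y = 0 + 3 = 3$)
$C = - \frac{9}{3293}$ ($C = \frac{1}{- \frac{467}{9} - 314} = \frac{1}{- \frac{3293}{9}} = - \frac{9}{3293} \approx -0.0027331$)
$C \left(-7 + y \left(-9\right)\right) - 343 = - \frac{9 \left(-7 + 3 \left(-9\right)\right)}{3293} - 343 = - \frac{9 \left(-7 - 27\right)}{3293} - 343 = \left(- \frac{9}{3293}\right) \left(-34\right) - 343 = \frac{306}{3293} - 343 = - \frac{1129193}{3293}$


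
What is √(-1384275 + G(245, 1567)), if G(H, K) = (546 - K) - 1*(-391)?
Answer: I*√1384905 ≈ 1176.8*I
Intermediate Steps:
G(H, K) = 937 - K (G(H, K) = (546 - K) + 391 = 937 - K)
√(-1384275 + G(245, 1567)) = √(-1384275 + (937 - 1*1567)) = √(-1384275 + (937 - 1567)) = √(-1384275 - 630) = √(-1384905) = I*√1384905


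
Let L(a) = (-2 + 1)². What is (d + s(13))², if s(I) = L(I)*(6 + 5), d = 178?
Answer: 35721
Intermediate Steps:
L(a) = 1 (L(a) = (-1)² = 1)
s(I) = 11 (s(I) = 1*(6 + 5) = 1*11 = 11)
(d + s(13))² = (178 + 11)² = 189² = 35721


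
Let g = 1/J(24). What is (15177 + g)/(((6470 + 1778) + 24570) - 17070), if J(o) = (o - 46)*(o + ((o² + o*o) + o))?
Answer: 12924929/13411200 ≈ 0.96374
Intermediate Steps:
J(o) = (-46 + o)*(2*o + 2*o²) (J(o) = (-46 + o)*(o + ((o² + o²) + o)) = (-46 + o)*(o + (2*o² + o)) = (-46 + o)*(o + (o + 2*o²)) = (-46 + o)*(2*o + 2*o²))
g = -1/26400 (g = 1/(2*24*(-46 + 24² - 45*24)) = 1/(2*24*(-46 + 576 - 1080)) = 1/(2*24*(-550)) = 1/(-26400) = -1/26400 ≈ -3.7879e-5)
(15177 + g)/(((6470 + 1778) + 24570) - 17070) = (15177 - 1/26400)/(((6470 + 1778) + 24570) - 17070) = 400672799/(26400*((8248 + 24570) - 17070)) = 400672799/(26400*(32818 - 17070)) = (400672799/26400)/15748 = (400672799/26400)*(1/15748) = 12924929/13411200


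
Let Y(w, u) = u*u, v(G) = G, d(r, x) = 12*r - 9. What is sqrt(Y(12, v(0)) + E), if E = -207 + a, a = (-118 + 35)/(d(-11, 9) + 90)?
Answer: I*sqrt(534174)/51 ≈ 14.331*I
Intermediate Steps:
d(r, x) = -9 + 12*r
a = 83/51 (a = (-118 + 35)/((-9 + 12*(-11)) + 90) = -83/((-9 - 132) + 90) = -83/(-141 + 90) = -83/(-51) = -83*(-1/51) = 83/51 ≈ 1.6275)
Y(w, u) = u**2
E = -10474/51 (E = -207 + 83/51 = -10474/51 ≈ -205.37)
sqrt(Y(12, v(0)) + E) = sqrt(0**2 - 10474/51) = sqrt(0 - 10474/51) = sqrt(-10474/51) = I*sqrt(534174)/51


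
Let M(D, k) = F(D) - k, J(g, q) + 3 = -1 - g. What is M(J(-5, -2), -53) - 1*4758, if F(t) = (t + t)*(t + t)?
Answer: -4701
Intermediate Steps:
F(t) = 4*t² (F(t) = (2*t)*(2*t) = 4*t²)
J(g, q) = -4 - g (J(g, q) = -3 + (-1 - g) = -4 - g)
M(D, k) = -k + 4*D² (M(D, k) = 4*D² - k = -k + 4*D²)
M(J(-5, -2), -53) - 1*4758 = (-1*(-53) + 4*(-4 - 1*(-5))²) - 1*4758 = (53 + 4*(-4 + 5)²) - 4758 = (53 + 4*1²) - 4758 = (53 + 4*1) - 4758 = (53 + 4) - 4758 = 57 - 4758 = -4701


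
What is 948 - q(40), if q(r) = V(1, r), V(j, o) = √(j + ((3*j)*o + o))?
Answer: 948 - √161 ≈ 935.31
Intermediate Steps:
V(j, o) = √(j + o + 3*j*o) (V(j, o) = √(j + (3*j*o + o)) = √(j + (o + 3*j*o)) = √(j + o + 3*j*o))
q(r) = √(1 + 4*r) (q(r) = √(1 + r + 3*1*r) = √(1 + r + 3*r) = √(1 + 4*r))
948 - q(40) = 948 - √(1 + 4*40) = 948 - √(1 + 160) = 948 - √161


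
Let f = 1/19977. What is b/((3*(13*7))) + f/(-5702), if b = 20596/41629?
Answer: 13719622177/7570420406458 ≈ 0.0018123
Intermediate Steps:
b = 1084/2191 (b = 20596*(1/41629) = 1084/2191 ≈ 0.49475)
f = 1/19977 ≈ 5.0058e-5
b/((3*(13*7))) + f/(-5702) = 1084/(2191*((3*(13*7)))) + (1/19977)/(-5702) = 1084/(2191*((3*91))) + (1/19977)*(-1/5702) = (1084/2191)/273 - 1/113908854 = (1084/2191)*(1/273) - 1/113908854 = 1084/598143 - 1/113908854 = 13719622177/7570420406458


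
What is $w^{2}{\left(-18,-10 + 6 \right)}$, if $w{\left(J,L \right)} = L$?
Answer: $16$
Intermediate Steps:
$w^{2}{\left(-18,-10 + 6 \right)} = \left(-10 + 6\right)^{2} = \left(-4\right)^{2} = 16$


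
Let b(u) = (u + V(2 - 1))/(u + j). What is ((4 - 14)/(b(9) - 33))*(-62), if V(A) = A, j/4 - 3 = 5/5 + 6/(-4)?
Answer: -11780/617 ≈ -19.092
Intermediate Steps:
j = 10 (j = 12 + 4*(5/5 + 6/(-4)) = 12 + 4*(5*(⅕) + 6*(-¼)) = 12 + 4*(1 - 3/2) = 12 + 4*(-½) = 12 - 2 = 10)
b(u) = (1 + u)/(10 + u) (b(u) = (u + (2 - 1))/(u + 10) = (u + 1)/(10 + u) = (1 + u)/(10 + u))
((4 - 14)/(b(9) - 33))*(-62) = ((4 - 14)/((1 + 9)/(10 + 9) - 33))*(-62) = -10/(10/19 - 33)*(-62) = -10/(-617/19)*(-62) = -10*(-19/617)*(-62) = (190/617)*(-62) = -11780/617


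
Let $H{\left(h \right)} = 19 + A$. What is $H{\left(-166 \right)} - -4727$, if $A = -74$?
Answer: $4672$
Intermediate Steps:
$H{\left(h \right)} = -55$ ($H{\left(h \right)} = 19 - 74 = -55$)
$H{\left(-166 \right)} - -4727 = -55 - -4727 = -55 + 4727 = 4672$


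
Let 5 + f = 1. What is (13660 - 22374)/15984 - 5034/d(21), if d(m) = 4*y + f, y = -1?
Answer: 5024609/7992 ≈ 628.71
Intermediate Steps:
f = -4 (f = -5 + 1 = -4)
d(m) = -8 (d(m) = 4*(-1) - 4 = -4 - 4 = -8)
(13660 - 22374)/15984 - 5034/d(21) = (13660 - 22374)/15984 - 5034/(-8) = -8714*1/15984 - 5034*(-1/8) = -4357/7992 + 2517/4 = 5024609/7992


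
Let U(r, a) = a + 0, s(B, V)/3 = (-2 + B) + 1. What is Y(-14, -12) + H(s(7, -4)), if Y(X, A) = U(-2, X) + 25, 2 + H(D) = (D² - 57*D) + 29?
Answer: -664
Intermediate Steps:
s(B, V) = -3 + 3*B (s(B, V) = 3*((-2 + B) + 1) = 3*(-1 + B) = -3 + 3*B)
H(D) = 27 + D² - 57*D (H(D) = -2 + ((D² - 57*D) + 29) = -2 + (29 + D² - 57*D) = 27 + D² - 57*D)
U(r, a) = a
Y(X, A) = 25 + X (Y(X, A) = X + 25 = 25 + X)
Y(-14, -12) + H(s(7, -4)) = (25 - 14) + (27 + (-3 + 3*7)² - 57*(-3 + 3*7)) = 11 + (27 + (-3 + 21)² - 57*(-3 + 21)) = 11 + (27 + 18² - 57*18) = 11 + (27 + 324 - 1026) = 11 - 675 = -664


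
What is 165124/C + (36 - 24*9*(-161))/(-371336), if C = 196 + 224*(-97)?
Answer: -554161229/71389346 ≈ -7.7625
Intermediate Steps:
C = -21532 (C = 196 - 21728 = -21532)
165124/C + (36 - 24*9*(-161))/(-371336) = 165124/(-21532) + (36 - 24*9*(-161))/(-371336) = 165124*(-1/21532) + (36 - 216*(-161))*(-1/371336) = -41281/5383 + (36 + 34776)*(-1/371336) = -41281/5383 + 34812*(-1/371336) = -41281/5383 - 8703/92834 = -554161229/71389346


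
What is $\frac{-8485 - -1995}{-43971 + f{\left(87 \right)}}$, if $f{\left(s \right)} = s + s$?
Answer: $\frac{6490}{43797} \approx 0.14818$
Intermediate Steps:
$f{\left(s \right)} = 2 s$
$\frac{-8485 - -1995}{-43971 + f{\left(87 \right)}} = \frac{-8485 - -1995}{-43971 + 2 \cdot 87} = \frac{-8485 + 1995}{-43971 + 174} = - \frac{6490}{-43797} = \left(-6490\right) \left(- \frac{1}{43797}\right) = \frac{6490}{43797}$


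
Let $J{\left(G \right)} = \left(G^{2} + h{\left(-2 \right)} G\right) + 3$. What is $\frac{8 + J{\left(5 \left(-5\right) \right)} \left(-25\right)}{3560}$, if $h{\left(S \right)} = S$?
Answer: $- \frac{8471}{1780} \approx -4.759$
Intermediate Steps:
$J{\left(G \right)} = 3 + G^{2} - 2 G$ ($J{\left(G \right)} = \left(G^{2} - 2 G\right) + 3 = 3 + G^{2} - 2 G$)
$\frac{8 + J{\left(5 \left(-5\right) \right)} \left(-25\right)}{3560} = \frac{8 + \left(3 + \left(5 \left(-5\right)\right)^{2} - 2 \cdot 5 \left(-5\right)\right) \left(-25\right)}{3560} = \left(8 + \left(3 + \left(-25\right)^{2} - -50\right) \left(-25\right)\right) \frac{1}{3560} = \left(8 + \left(3 + 625 + 50\right) \left(-25\right)\right) \frac{1}{3560} = \left(8 + 678 \left(-25\right)\right) \frac{1}{3560} = \left(8 - 16950\right) \frac{1}{3560} = \left(-16942\right) \frac{1}{3560} = - \frac{8471}{1780}$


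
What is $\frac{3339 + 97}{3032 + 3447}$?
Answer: $\frac{3436}{6479} \approx 0.53033$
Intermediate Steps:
$\frac{3339 + 97}{3032 + 3447} = \frac{3436}{6479}$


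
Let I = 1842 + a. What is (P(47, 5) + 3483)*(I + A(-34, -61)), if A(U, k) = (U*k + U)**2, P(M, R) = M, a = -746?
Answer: 14694316880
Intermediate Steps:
A(U, k) = (U + U*k)**2
I = 1096 (I = 1842 - 746 = 1096)
(P(47, 5) + 3483)*(I + A(-34, -61)) = (47 + 3483)*(1096 + (-34)**2*(1 - 61)**2) = 3530*(1096 + 1156*(-60)**2) = 3530*(1096 + 1156*3600) = 3530*(1096 + 4161600) = 3530*4162696 = 14694316880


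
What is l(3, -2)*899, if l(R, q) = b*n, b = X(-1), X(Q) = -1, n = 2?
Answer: -1798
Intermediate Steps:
b = -1
l(R, q) = -2 (l(R, q) = -1*2 = -2)
l(3, -2)*899 = -2*899 = -1798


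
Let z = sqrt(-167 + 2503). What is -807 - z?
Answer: -807 - 4*sqrt(146) ≈ -855.33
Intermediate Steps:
z = 4*sqrt(146) (z = sqrt(2336) = 4*sqrt(146) ≈ 48.332)
-807 - z = -807 - 4*sqrt(146)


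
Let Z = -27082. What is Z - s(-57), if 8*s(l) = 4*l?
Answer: -54107/2 ≈ -27054.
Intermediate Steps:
s(l) = l/2 (s(l) = (4*l)/8 = l/2)
Z - s(-57) = -27082 - (-57)/2 = -27082 - 1*(-57/2) = -27082 + 57/2 = -54107/2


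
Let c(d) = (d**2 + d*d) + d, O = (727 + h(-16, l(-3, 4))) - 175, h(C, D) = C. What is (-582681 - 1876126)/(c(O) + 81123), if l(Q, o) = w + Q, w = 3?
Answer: -2458807/656251 ≈ -3.7467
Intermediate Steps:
l(Q, o) = 3 + Q
O = 536 (O = (727 - 16) - 175 = 711 - 175 = 536)
c(d) = d + 2*d**2 (c(d) = (d**2 + d**2) + d = 2*d**2 + d = d + 2*d**2)
(-582681 - 1876126)/(c(O) + 81123) = (-582681 - 1876126)/(536*(1 + 2*536) + 81123) = -2458807/(536*(1 + 1072) + 81123) = -2458807/(536*1073 + 81123) = -2458807/(575128 + 81123) = -2458807/656251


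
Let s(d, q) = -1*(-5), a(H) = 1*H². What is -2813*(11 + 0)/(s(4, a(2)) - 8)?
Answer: 30943/3 ≈ 10314.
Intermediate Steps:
a(H) = H²
s(d, q) = 5
-2813*(11 + 0)/(s(4, a(2)) - 8) = -2813*(11 + 0)/(5 - 8) = -30943/(-3) = -30943*(-1)/3 = -2813*(-11/3) = 30943/3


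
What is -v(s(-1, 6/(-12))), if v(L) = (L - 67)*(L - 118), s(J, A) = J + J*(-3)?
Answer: -7540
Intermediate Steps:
s(J, A) = -2*J (s(J, A) = J - 3*J = -2*J)
v(L) = (-118 + L)*(-67 + L) (v(L) = (-67 + L)*(-118 + L) = (-118 + L)*(-67 + L))
-v(s(-1, 6/(-12))) = -(7906 + (-2*(-1))**2 - (-370)*(-1)) = -(7906 + 2**2 - 185*2) = -(7906 + 4 - 370) = -1*7540 = -7540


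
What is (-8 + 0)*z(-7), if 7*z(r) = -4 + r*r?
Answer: -360/7 ≈ -51.429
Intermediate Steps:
z(r) = -4/7 + r²/7 (z(r) = (-4 + r*r)/7 = (-4 + r²)/7 = -4/7 + r²/7)
(-8 + 0)*z(-7) = (-8 + 0)*(-4/7 + (⅐)*(-7)²) = -8*(-4/7 + (⅐)*49) = -8*(-4/7 + 7) = -8*45/7 = -360/7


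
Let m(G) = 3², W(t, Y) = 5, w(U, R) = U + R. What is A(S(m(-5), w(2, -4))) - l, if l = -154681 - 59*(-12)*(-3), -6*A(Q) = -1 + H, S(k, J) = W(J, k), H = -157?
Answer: 470494/3 ≈ 1.5683e+5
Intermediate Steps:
w(U, R) = R + U
m(G) = 9
S(k, J) = 5
A(Q) = 79/3 (A(Q) = -(-1 - 157)/6 = -⅙*(-158) = 79/3)
l = -156805 (l = -154681 - (-708)*(-3) = -154681 - 1*2124 = -154681 - 2124 = -156805)
A(S(m(-5), w(2, -4))) - l = 79/3 - 1*(-156805) = 79/3 + 156805 = 470494/3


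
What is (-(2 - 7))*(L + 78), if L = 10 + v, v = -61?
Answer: 135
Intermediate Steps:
L = -51 (L = 10 - 61 = -51)
(-(2 - 7))*(L + 78) = (-(2 - 7))*(-51 + 78) = -1*(-5)*27 = 5*27 = 135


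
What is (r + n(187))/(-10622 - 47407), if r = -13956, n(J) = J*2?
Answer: 13582/58029 ≈ 0.23406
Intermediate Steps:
n(J) = 2*J
(r + n(187))/(-10622 - 47407) = (-13956 + 2*187)/(-10622 - 47407) = (-13956 + 374)/(-58029) = -13582*(-1/58029) = 13582/58029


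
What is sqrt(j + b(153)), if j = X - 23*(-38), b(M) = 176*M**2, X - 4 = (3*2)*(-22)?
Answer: sqrt(4120730) ≈ 2030.0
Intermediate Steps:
X = -128 (X = 4 + (3*2)*(-22) = 4 + 6*(-22) = 4 - 132 = -128)
j = 746 (j = -128 - 23*(-38) = -128 + 874 = 746)
sqrt(j + b(153)) = sqrt(746 + 176*153**2) = sqrt(746 + 176*23409) = sqrt(746 + 4119984) = sqrt(4120730)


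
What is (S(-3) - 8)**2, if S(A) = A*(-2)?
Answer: 4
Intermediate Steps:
S(A) = -2*A
(S(-3) - 8)**2 = (-2*(-3) - 8)**2 = (6 - 8)**2 = (-2)**2 = 4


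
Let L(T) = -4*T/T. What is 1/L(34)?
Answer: -¼ ≈ -0.25000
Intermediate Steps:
L(T) = -4 (L(T) = -4*1 = -4)
1/L(34) = 1/(-4) = -¼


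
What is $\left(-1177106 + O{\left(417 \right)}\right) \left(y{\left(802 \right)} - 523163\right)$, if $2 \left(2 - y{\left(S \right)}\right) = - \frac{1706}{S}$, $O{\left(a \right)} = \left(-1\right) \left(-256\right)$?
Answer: $\frac{246887989236325}{401} \approx 6.1568 \cdot 10^{11}$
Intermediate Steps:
$O{\left(a \right)} = 256$
$y{\left(S \right)} = 2 + \frac{853}{S}$ ($y{\left(S \right)} = 2 - \frac{\left(-1706\right) \frac{1}{S}}{2} = 2 + \frac{853}{S}$)
$\left(-1177106 + O{\left(417 \right)}\right) \left(y{\left(802 \right)} - 523163\right) = \left(-1177106 + 256\right) \left(\left(2 + \frac{853}{802}\right) - 523163\right) = - 1176850 \left(\left(2 + 853 \cdot \frac{1}{802}\right) - 523163\right) = - 1176850 \left(\left(2 + \frac{853}{802}\right) - 523163\right) = - 1176850 \left(\frac{2457}{802} - 523163\right) = \left(-1176850\right) \left(- \frac{419574269}{802}\right) = \frac{246887989236325}{401}$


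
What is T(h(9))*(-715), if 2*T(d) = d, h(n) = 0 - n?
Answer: 6435/2 ≈ 3217.5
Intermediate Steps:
h(n) = -n
T(d) = d/2
T(h(9))*(-715) = ((-1*9)/2)*(-715) = ((½)*(-9))*(-715) = -9/2*(-715) = 6435/2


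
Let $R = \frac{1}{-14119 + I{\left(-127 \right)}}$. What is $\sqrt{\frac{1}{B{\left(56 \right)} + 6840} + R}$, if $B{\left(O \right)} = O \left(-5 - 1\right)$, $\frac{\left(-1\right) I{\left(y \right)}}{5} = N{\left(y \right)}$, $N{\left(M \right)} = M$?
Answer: $\frac{\sqrt{9564774270}}{10962492} \approx 0.0089213$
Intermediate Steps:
$I{\left(y \right)} = - 5 y$
$B{\left(O \right)} = - 6 O$ ($B{\left(O \right)} = O \left(-6\right) = - 6 O$)
$R = - \frac{1}{13484}$ ($R = \frac{1}{-14119 - -635} = \frac{1}{-14119 + 635} = \frac{1}{-13484} = - \frac{1}{13484} \approx -7.4162 \cdot 10^{-5}$)
$\sqrt{\frac{1}{B{\left(56 \right)} + 6840} + R} = \sqrt{\frac{1}{\left(-6\right) 56 + 6840} - \frac{1}{13484}} = \sqrt{\frac{1}{-336 + 6840} - \frac{1}{13484}} = \sqrt{\frac{1}{6504} - \frac{1}{13484}} = \sqrt{\frac{1745}{21924984}} = \frac{\sqrt{9564774270}}{10962492}$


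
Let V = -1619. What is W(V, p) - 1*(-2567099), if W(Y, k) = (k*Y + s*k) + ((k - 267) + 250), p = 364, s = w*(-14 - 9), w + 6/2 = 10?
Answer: 1919526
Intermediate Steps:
w = 7 (w = -3 + 10 = 7)
s = -161 (s = 7*(-14 - 9) = 7*(-23) = -161)
W(Y, k) = -17 - 160*k + Y*k (W(Y, k) = (k*Y - 161*k) + ((k - 267) + 250) = (Y*k - 161*k) + ((-267 + k) + 250) = (-161*k + Y*k) + (-17 + k) = -17 - 160*k + Y*k)
W(V, p) - 1*(-2567099) = (-17 - 160*364 - 1619*364) - 1*(-2567099) = (-17 - 58240 - 589316) + 2567099 = -647573 + 2567099 = 1919526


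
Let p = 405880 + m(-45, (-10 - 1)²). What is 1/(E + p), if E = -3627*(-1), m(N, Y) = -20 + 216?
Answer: 1/409703 ≈ 2.4408e-6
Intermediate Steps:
m(N, Y) = 196
p = 406076 (p = 405880 + 196 = 406076)
E = 3627
1/(E + p) = 1/(3627 + 406076) = 1/409703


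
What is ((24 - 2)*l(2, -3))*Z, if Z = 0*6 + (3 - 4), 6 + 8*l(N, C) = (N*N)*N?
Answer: -11/2 ≈ -5.5000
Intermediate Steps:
l(N, C) = -3/4 + N**3/8 (l(N, C) = -3/4 + ((N*N)*N)/8 = -3/4 + (N**2*N)/8 = -3/4 + N**3/8)
Z = -1 (Z = 0 - 1 = -1)
((24 - 2)*l(2, -3))*Z = ((24 - 2)*(-3/4 + (1/8)*2**3))*(-1) = (22*(-3/4 + (1/8)*8))*(-1) = (22*(-3/4 + 1))*(-1) = (22*(1/4))*(-1) = (11/2)*(-1) = -11/2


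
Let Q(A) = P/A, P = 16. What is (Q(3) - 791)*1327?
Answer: -3127739/3 ≈ -1.0426e+6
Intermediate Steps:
Q(A) = 16/A
(Q(3) - 791)*1327 = (16/3 - 791)*1327 = -2357/3*1327 = -3127739/3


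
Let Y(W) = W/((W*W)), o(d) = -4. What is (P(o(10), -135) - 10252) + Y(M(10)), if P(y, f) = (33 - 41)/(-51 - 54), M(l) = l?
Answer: -2152883/210 ≈ -10252.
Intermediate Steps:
P(y, f) = 8/105 (P(y, f) = -8/(-105) = -8*(-1/105) = 8/105)
Y(W) = 1/W (Y(W) = W/(W**2) = W/W**2 = 1/W)
(P(o(10), -135) - 10252) + Y(M(10)) = (8/105 - 10252) + 1/10 = -1076452/105 + 1/10 = -2152883/210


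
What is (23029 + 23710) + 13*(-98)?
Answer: 45465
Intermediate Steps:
(23029 + 23710) + 13*(-98) = 46739 - 1274 = 45465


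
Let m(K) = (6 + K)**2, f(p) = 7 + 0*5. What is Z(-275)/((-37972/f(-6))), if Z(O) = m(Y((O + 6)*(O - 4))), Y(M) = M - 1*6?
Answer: -39428568207/37972 ≈ -1.0384e+6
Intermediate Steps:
f(p) = 7 (f(p) = 7 + 0 = 7)
Y(M) = -6 + M (Y(M) = M - 6 = -6 + M)
Z(O) = (-4 + O)**2*(6 + O)**2 (Z(O) = (6 + (-6 + (O + 6)*(O - 4)))**2 = (6 + (-6 + (6 + O)*(-4 + O)))**2 = (6 + (-6 + (-4 + O)*(6 + O)))**2 = ((-4 + O)*(6 + O))**2 = (-4 + O)**2*(6 + O)**2)
Z(-275)/((-37972/f(-6))) = (-24 + (-275)**2 + 2*(-275))**2/((-37972/7)) = (-24 + 75625 - 550)**2/((-37972*1/7)) = 75051**2/(-37972/7) = 5632652601*(-7/37972) = -39428568207/37972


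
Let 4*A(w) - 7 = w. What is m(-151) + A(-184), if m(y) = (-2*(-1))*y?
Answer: -1385/4 ≈ -346.25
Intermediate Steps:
A(w) = 7/4 + w/4
m(y) = 2*y
m(-151) + A(-184) = 2*(-151) + (7/4 + (¼)*(-184)) = -302 + (7/4 - 46) = -302 - 177/4 = -1385/4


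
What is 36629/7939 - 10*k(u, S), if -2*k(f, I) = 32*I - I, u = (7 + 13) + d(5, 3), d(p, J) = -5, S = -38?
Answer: -46724081/7939 ≈ -5885.4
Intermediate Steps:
u = 15 (u = (7 + 13) - 5 = 20 - 5 = 15)
k(f, I) = -31*I/2 (k(f, I) = -(32*I - I)/2 = -31*I/2)
36629/7939 - 10*k(u, S) = 36629/7939 - (-155)*(-38) = 36629*(1/7939) - 10*589 = 36629/7939 - 5890 = -46724081/7939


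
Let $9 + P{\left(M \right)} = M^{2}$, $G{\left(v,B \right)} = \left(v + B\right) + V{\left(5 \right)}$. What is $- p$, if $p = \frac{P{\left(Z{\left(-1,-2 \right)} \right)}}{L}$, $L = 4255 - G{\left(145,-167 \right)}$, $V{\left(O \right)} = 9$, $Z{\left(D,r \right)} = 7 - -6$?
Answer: $- \frac{40}{1067} \approx -0.037488$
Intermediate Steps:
$Z{\left(D,r \right)} = 13$ ($Z{\left(D,r \right)} = 7 + 6 = 13$)
$G{\left(v,B \right)} = 9 + B + v$ ($G{\left(v,B \right)} = \left(v + B\right) + 9 = \left(B + v\right) + 9 = 9 + B + v$)
$L = 4268$ ($L = 4255 - \left(9 - 167 + 145\right) = 4255 - -13 = 4255 + 13 = 4268$)
$P{\left(M \right)} = -9 + M^{2}$
$p = \frac{40}{1067}$ ($p = \frac{-9 + 13^{2}}{4268} = \left(-9 + 169\right) \frac{1}{4268} = 160 \cdot \frac{1}{4268} = \frac{40}{1067} \approx 0.037488$)
$- p = \left(-1\right) \frac{40}{1067} = - \frac{40}{1067}$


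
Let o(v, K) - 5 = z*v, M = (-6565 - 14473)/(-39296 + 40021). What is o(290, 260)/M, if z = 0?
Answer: -3625/21038 ≈ -0.17231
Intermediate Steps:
M = -21038/725 ≈ -29.018
o(v, K) = 5 (o(v, K) = 5 + 0*v = 5 + 0 = 5)
o(290, 260)/M = 5/(-21038/725) = 5*(-725/21038) = -3625/21038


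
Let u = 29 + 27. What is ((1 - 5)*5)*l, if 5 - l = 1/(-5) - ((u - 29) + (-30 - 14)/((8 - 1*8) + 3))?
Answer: -1052/3 ≈ -350.67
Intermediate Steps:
u = 56
l = 263/15 (l = 5 - (1/(-5) - ((56 - 29) + (-30 - 14)/((8 - 1*8) + 3))) = 5 - (-⅕ - (27 - 44/((8 - 8) + 3))) = 5 - (-⅕ - (27 - 44/(0 + 3))) = 5 - (-⅕ - (27 - 44/3)) = 5 - (-⅕ - 1*37/3) = 5 - (-⅕ - 37/3) = 5 - 1*(-188/15) = 5 + 188/15 = 263/15 ≈ 17.533)
((1 - 5)*5)*l = ((1 - 5)*5)*(263/15) = -4*5*(263/15) = -20*263/15 = -1052/3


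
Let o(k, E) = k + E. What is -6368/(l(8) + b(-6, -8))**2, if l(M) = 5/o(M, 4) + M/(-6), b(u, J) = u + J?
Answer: -916992/32041 ≈ -28.619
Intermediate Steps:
b(u, J) = J + u
o(k, E) = E + k
l(M) = 5/(4 + M) - M/6 (l(M) = 5/(4 + M) + M/(-6) = 5/(4 + M) + M*(-1/6) = 5/(4 + M) - M/6)
-6368/(l(8) + b(-6, -8))**2 = -6368/((30 - 1*8*(4 + 8))/(6*(4 + 8)) + (-8 - 6))**2 = -6368/((1/6)*(30 - 1*8*12)/12 - 14)**2 = -6368/((1/6)*(1/12)*(30 - 96) - 14)**2 = -6368/((1/6)*(1/12)*(-66) - 14)**2 = -6368/(-11/12 - 14)**2 = -6368/((-179/12)**2) = -6368/32041/144 = -6368*144/32041 = -916992/32041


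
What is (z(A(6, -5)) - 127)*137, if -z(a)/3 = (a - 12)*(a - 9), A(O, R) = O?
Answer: -24797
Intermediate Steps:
z(a) = -3*(-12 + a)*(-9 + a) (z(a) = -3*(a - 12)*(a - 9) = -3*(-12 + a)*(-9 + a))
(z(A(6, -5)) - 127)*137 = ((-324 - 3*6² + 63*6) - 127)*137 = ((-324 - 3*36 + 378) - 127)*137 = ((-324 - 108 + 378) - 127)*137 = (-54 - 127)*137 = -181*137 = -24797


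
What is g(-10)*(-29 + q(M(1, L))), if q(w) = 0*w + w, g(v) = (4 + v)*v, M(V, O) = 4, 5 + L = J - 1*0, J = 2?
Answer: -1500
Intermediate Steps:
L = -3 (L = -5 + (2 - 1*0) = -5 + (2 + 0) = -5 + 2 = -3)
g(v) = v*(4 + v)
q(w) = w (q(w) = 0 + w = w)
g(-10)*(-29 + q(M(1, L))) = (-10*(4 - 10))*(-29 + 4) = -10*(-6)*(-25) = 60*(-25) = -1500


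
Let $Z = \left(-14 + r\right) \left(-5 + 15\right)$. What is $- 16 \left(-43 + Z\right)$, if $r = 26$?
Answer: $-1232$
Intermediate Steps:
$Z = 120$ ($Z = \left(-14 + 26\right) \left(-5 + 15\right) = 12 \cdot 10 = 120$)
$- 16 \left(-43 + Z\right) = - 16 \left(-43 + 120\right) = \left(-16\right) 77 = -1232$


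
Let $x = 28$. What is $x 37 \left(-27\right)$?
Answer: $-27972$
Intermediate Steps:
$x 37 \left(-27\right) = 28 \cdot 37 \left(-27\right) = 1036 \left(-27\right) = -27972$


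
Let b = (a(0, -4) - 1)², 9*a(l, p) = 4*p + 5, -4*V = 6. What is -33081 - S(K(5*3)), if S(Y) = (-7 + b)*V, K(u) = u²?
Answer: -1786541/54 ≈ -33084.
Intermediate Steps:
V = -3/2 (V = -¼*6 = -3/2 ≈ -1.5000)
a(l, p) = 5/9 + 4*p/9 (a(l, p) = (4*p + 5)/9 = (5 + 4*p)/9 = 5/9 + 4*p/9)
b = 400/81 (b = ((5/9 + (4/9)*(-4)) - 1)² = ((5/9 - 16/9) - 1)² = (-11/9 - 1)² = (-20/9)² = 400/81 ≈ 4.9383)
S(Y) = 167/54 (S(Y) = (-7 + 400/81)*(-3/2) = -167/81*(-3/2) = 167/54)
-33081 - S(K(5*3)) = -33081 - 1*167/54 = -33081 - 167/54 = -1786541/54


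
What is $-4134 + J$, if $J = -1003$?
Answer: $-5137$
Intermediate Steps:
$-4134 + J = -4134 - 1003 = -5137$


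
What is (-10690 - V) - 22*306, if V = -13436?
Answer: -3986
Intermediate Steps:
(-10690 - V) - 22*306 = (-10690 - 1*(-13436)) - 22*306 = (-10690 + 13436) - 1*6732 = 2746 - 6732 = -3986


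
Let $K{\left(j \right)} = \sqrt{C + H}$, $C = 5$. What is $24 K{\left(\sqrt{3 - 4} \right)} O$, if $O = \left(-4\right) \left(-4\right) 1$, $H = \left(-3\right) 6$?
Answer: $384 i \sqrt{13} \approx 1384.5 i$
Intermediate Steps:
$H = -18$
$O = 16$ ($O = 16 \cdot 1 = 16$)
$K{\left(j \right)} = i \sqrt{13}$ ($K{\left(j \right)} = \sqrt{5 - 18} = \sqrt{-13} = i \sqrt{13}$)
$24 K{\left(\sqrt{3 - 4} \right)} O = 24 i \sqrt{13} \cdot 16 = 384 i \sqrt{13}$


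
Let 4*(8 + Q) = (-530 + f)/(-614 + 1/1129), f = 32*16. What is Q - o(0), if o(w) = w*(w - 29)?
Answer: -11081119/1386410 ≈ -7.9927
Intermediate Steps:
f = 512
o(w) = w*(-29 + w)
Q = -11081119/1386410 (Q = -8 + ((-530 + 512)/(-614 + 1/1129))/4 = -8 + (-18/(-614 + 1/1129))/4 = -8 + (-18/(-693205/1129))/4 = -8 + (-18*(-1129/693205))/4 = -8 + (¼)*(20322/693205) = -8 + 10161/1386410 = -11081119/1386410 ≈ -7.9927)
Q - o(0) = -11081119/1386410 - 0*(-29 + 0) = -11081119/1386410 - 0*(-29) = -11081119/1386410 - 1*0 = -11081119/1386410 + 0 = -11081119/1386410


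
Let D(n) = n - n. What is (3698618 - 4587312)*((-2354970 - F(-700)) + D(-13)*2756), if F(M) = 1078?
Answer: 2093805721312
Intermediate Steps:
D(n) = 0
(3698618 - 4587312)*((-2354970 - F(-700)) + D(-13)*2756) = (3698618 - 4587312)*((-2354970 - 1*1078) + 0*2756) = -888694*((-2354970 - 1078) + 0) = -888694*(-2356048 + 0) = -888694*(-2356048) = 2093805721312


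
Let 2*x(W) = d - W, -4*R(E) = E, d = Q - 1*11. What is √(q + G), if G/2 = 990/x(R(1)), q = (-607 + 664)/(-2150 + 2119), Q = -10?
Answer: I*√1275618783/2573 ≈ 13.881*I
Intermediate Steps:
d = -21 (d = -10 - 1*11 = -10 - 11 = -21)
R(E) = -E/4
x(W) = -21/2 - W/2 (x(W) = (-21 - W)/2 = -21/2 - W/2)
q = -57/31 (q = 57/(-31) = 57*(-1/31) = -57/31 ≈ -1.8387)
G = -15840/83 (G = 2*(990/(-21/2 - (-1)/8)) = 2*(990/(-21/2 - ½*(-¼))) = 2*(990/(-21/2 + ⅛)) = 2*(990/(-83/8)) = 2*(990*(-8/83)) = 2*(-7920/83) = -15840/83 ≈ -190.84)
√(q + G) = √(-57/31 - 15840/83) = √(-495771/2573) = I*√1275618783/2573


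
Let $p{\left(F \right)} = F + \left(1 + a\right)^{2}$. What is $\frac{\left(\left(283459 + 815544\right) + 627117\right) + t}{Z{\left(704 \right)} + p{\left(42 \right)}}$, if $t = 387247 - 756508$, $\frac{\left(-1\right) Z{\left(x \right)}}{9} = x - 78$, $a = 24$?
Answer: $- \frac{1356859}{4967} \approx -273.17$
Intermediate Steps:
$Z{\left(x \right)} = 702 - 9 x$ ($Z{\left(x \right)} = - 9 \left(x - 78\right) = - 9 \left(-78 + x\right) = 702 - 9 x$)
$t = -369261$ ($t = 387247 - 756508 = -369261$)
$p{\left(F \right)} = 625 + F$ ($p{\left(F \right)} = F + \left(1 + 24\right)^{2} = F + 25^{2} = F + 625 = 625 + F$)
$\frac{\left(\left(283459 + 815544\right) + 627117\right) + t}{Z{\left(704 \right)} + p{\left(42 \right)}} = \frac{\left(\left(283459 + 815544\right) + 627117\right) - 369261}{\left(702 - 6336\right) + \left(625 + 42\right)} = \frac{\left(1099003 + 627117\right) - 369261}{\left(702 - 6336\right) + 667} = \frac{1726120 - 369261}{-5634 + 667} = \frac{1356859}{-4967} = 1356859 \left(- \frac{1}{4967}\right) = - \frac{1356859}{4967}$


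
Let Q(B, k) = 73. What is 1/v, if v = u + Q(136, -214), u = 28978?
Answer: 1/29051 ≈ 3.4422e-5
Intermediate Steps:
v = 29051 (v = 28978 + 73 = 29051)
1/v = 1/29051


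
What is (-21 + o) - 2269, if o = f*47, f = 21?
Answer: -1303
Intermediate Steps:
o = 987 (o = 21*47 = 987)
(-21 + o) - 2269 = (-21 + 987) - 2269 = 966 - 2269 = -1303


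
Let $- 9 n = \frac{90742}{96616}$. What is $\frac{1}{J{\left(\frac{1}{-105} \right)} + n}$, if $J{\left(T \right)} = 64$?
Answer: $\frac{434772}{27780037} \approx 0.015651$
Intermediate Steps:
$n = - \frac{45371}{434772}$ ($n = - \frac{90742 \cdot \frac{1}{96616}}{9} = \left(- \frac{1}{9}\right) \frac{45371}{48308} = - \frac{45371}{434772} \approx -0.10436$)
$\frac{1}{J{\left(\frac{1}{-105} \right)} + n} = \frac{1}{64 - \frac{45371}{434772}} = \frac{1}{\frac{27780037}{434772}} = \frac{434772}{27780037}$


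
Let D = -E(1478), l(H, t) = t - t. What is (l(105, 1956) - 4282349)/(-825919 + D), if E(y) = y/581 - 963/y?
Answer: 3677330168582/709233136823 ≈ 5.1849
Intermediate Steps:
E(y) = -963/y + y/581 (E(y) = y*(1/581) - 963/y = y/581 - 963/y = -963/y + y/581)
l(H, t) = 0
D = -1624981/858718 (D = -(-963/1478 + (1/581)*1478) = -(-963*1/1478 + 1478/581) = -(-963/1478 + 1478/581) = -1*1624981/858718 = -1624981/858718 ≈ -1.8923)
(l(105, 1956) - 4282349)/(-825919 + D) = (0 - 4282349)/(-825919 - 1624981/858718) = -4282349/(-709233136823/858718) = -4282349*(-858718/709233136823) = 3677330168582/709233136823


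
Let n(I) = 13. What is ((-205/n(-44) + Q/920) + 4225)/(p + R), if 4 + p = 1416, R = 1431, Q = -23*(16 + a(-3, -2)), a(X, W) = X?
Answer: 2188631/1478360 ≈ 1.4804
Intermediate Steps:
Q = -299 (Q = -23*(16 - 3) = -23*13 = -299)
p = 1412 (p = -4 + 1416 = 1412)
((-205/n(-44) + Q/920) + 4225)/(p + R) = ((-205/13 - 299/920) + 4225)/(1412 + 1431) = ((-205*1/13 - 299*1/920) + 4225)/2843 = ((-205/13 - 13/40) + 4225)*(1/2843) = (-8369/520 + 4225)*(1/2843) = (2188631/520)*(1/2843) = 2188631/1478360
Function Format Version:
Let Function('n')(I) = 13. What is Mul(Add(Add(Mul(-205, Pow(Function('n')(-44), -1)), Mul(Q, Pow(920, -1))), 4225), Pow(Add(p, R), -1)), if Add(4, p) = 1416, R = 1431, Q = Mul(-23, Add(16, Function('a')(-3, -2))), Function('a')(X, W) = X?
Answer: Rational(2188631, 1478360) ≈ 1.4804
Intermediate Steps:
Q = -299 (Q = Mul(-23, Add(16, -3)) = Mul(-23, 13) = -299)
p = 1412 (p = Add(-4, 1416) = 1412)
Mul(Add(Add(Mul(-205, Pow(Function('n')(-44), -1)), Mul(Q, Pow(920, -1))), 4225), Pow(Add(p, R), -1)) = Mul(Add(Add(Mul(-205, Pow(13, -1)), Mul(-299, Pow(920, -1))), 4225), Pow(Add(1412, 1431), -1)) = Mul(Add(Add(Mul(-205, Rational(1, 13)), Mul(-299, Rational(1, 920))), 4225), Pow(2843, -1)) = Mul(Add(Add(Rational(-205, 13), Rational(-13, 40)), 4225), Rational(1, 2843)) = Mul(Add(Rational(-8369, 520), 4225), Rational(1, 2843)) = Mul(Rational(2188631, 520), Rational(1, 2843)) = Rational(2188631, 1478360)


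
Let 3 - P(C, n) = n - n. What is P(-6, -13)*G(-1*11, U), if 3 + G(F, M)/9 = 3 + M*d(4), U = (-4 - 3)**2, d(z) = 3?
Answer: 3969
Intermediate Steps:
P(C, n) = 3 (P(C, n) = 3 - (n - n) = 3 - 1*0 = 3 + 0 = 3)
U = 49 (U = (-7)**2 = 49)
G(F, M) = 27*M (G(F, M) = -27 + 9*(3 + M*3) = -27 + 9*(3 + 3*M) = -27 + (27 + 27*M) = 27*M)
P(-6, -13)*G(-1*11, U) = 3*(27*49) = 3*1323 = 3969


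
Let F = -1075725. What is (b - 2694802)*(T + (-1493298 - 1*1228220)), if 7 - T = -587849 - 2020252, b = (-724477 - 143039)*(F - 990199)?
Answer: -203255605554258620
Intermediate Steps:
b = 1792222124784 (b = (-724477 - 143039)*(-1075725 - 990199) = -867516*(-2065924) = 1792222124784)
T = 2608108 (T = 7 - (-587849 - 2020252) = 7 - 1*(-2608101) = 7 + 2608101 = 2608108)
(b - 2694802)*(T + (-1493298 - 1*1228220)) = (1792222124784 - 2694802)*(2608108 + (-1493298 - 1*1228220)) = 1792219429982*(2608108 + (-1493298 - 1228220)) = 1792219429982*(2608108 - 2721518) = 1792219429982*(-113410) = -203255605554258620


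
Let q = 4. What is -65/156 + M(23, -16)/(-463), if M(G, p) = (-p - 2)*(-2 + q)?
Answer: -2651/5556 ≈ -0.47714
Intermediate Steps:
M(G, p) = -4 - 2*p (M(G, p) = (-p - 2)*(-2 + 4) = (-2 - p)*2 = -4 - 2*p)
-65/156 + M(23, -16)/(-463) = -65/156 + (-4 - 2*(-16))/(-463) = -65*1/156 + (-4 + 32)*(-1/463) = -5/12 + 28*(-1/463) = -5/12 - 28/463 = -2651/5556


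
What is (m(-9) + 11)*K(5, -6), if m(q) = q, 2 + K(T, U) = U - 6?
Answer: -28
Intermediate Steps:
K(T, U) = -8 + U (K(T, U) = -2 + (U - 6) = -2 + (-6 + U) = -8 + U)
(m(-9) + 11)*K(5, -6) = (-9 + 11)*(-8 - 6) = 2*(-14) = -28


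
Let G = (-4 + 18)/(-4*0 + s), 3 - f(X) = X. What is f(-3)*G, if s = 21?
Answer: 4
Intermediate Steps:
f(X) = 3 - X
G = ⅔ (G = (-4 + 18)/(-4*0 + 21) = 14/(0 + 21) = 14/21 = 14*(1/21) = ⅔ ≈ 0.66667)
f(-3)*G = (3 - 1*(-3))*(⅔) = (3 + 3)*(⅔) = 6*(⅔) = 4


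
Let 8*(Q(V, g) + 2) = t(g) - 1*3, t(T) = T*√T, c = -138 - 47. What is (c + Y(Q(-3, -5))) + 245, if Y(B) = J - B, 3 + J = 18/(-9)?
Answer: 459/8 + 5*I*√5/8 ≈ 57.375 + 1.3975*I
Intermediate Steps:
c = -185
t(T) = T^(3/2)
Q(V, g) = -19/8 + g^(3/2)/8 (Q(V, g) = -2 + (g^(3/2) - 1*3)/8 = -2 + (g^(3/2) - 3)/8 = -2 + (-3 + g^(3/2))/8 = -2 + (-3/8 + g^(3/2)/8) = -19/8 + g^(3/2)/8)
J = -5 (J = -3 + 18/(-9) = -3 + 18*(-⅑) = -3 - 2 = -5)
Y(B) = -5 - B
(c + Y(Q(-3, -5))) + 245 = (-185 + (-5 - (-19/8 + (-5)^(3/2)/8))) + 245 = (-185 + (-5 - (-19/8 + (-5*I*√5)/8))) + 245 = (-185 + (-5 - (-19/8 - 5*I*√5/8))) + 245 = (-185 + (-5 + (19/8 + 5*I*√5/8))) + 245 = (-185 + (-21/8 + 5*I*√5/8)) + 245 = (-1501/8 + 5*I*√5/8) + 245 = 459/8 + 5*I*√5/8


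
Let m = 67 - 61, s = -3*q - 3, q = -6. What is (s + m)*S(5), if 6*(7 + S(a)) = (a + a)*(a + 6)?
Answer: 238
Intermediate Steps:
S(a) = -7 + a*(6 + a)/3 (S(a) = -7 + ((a + a)*(a + 6))/6 = -7 + ((2*a)*(6 + a))/6 = -7 + (2*a*(6 + a))/6 = -7 + a*(6 + a)/3)
s = 15 (s = -3*(-6) - 3 = 18 - 3 = 15)
m = 6
(s + m)*S(5) = (15 + 6)*(-7 + 2*5 + (⅓)*5²) = 21*(-7 + 10 + (⅓)*25) = 21*(-7 + 10 + 25/3) = 21*(34/3) = 238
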